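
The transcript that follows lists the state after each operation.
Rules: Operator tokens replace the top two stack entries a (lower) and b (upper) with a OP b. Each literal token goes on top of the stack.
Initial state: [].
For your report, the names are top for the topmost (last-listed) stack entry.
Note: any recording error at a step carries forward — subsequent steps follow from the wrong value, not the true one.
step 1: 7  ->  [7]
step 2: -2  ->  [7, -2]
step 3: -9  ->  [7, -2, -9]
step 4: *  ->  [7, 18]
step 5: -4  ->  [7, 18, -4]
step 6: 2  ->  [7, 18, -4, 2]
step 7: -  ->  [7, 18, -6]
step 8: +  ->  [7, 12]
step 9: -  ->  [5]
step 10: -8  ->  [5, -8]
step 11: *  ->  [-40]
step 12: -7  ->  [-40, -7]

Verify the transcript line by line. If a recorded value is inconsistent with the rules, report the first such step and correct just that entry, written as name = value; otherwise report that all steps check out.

Recomputing the run from the initial state:
step 1: [7]
step 2: [7, -2]
step 3: [7, -2, -9]
step 4: [7, 18]
step 5: [7, 18, -4]
step 6: [7, 18, -4, 2]
step 7: [7, 18, -6]
step 8: [7, 12]
step 9: [-5]
step 10: [-5, -8]
step 11: [40]
step 12: [40, -7]
The first disagreement with the transcript is at step 9, where the value should be top = -5.

step 9, top = -5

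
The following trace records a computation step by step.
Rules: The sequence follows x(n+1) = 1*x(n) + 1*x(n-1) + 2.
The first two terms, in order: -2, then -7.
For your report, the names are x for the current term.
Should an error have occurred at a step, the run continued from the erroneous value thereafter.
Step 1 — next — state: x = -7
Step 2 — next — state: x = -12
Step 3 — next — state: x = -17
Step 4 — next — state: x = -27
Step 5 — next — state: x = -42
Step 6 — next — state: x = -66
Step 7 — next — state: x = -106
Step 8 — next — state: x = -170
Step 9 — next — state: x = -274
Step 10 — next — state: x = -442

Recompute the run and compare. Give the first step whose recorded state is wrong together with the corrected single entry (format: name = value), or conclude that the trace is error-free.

step 6, x = -67

Recomputing the run from the initial state:
step 1: x = -7
step 2: x = -12
step 3: x = -17
step 4: x = -27
step 5: x = -42
step 6: x = -67
step 7: x = -107
step 8: x = -172
step 9: x = -277
step 10: x = -447
The first disagreement with the trace is at step 6, where the value should be x = -67.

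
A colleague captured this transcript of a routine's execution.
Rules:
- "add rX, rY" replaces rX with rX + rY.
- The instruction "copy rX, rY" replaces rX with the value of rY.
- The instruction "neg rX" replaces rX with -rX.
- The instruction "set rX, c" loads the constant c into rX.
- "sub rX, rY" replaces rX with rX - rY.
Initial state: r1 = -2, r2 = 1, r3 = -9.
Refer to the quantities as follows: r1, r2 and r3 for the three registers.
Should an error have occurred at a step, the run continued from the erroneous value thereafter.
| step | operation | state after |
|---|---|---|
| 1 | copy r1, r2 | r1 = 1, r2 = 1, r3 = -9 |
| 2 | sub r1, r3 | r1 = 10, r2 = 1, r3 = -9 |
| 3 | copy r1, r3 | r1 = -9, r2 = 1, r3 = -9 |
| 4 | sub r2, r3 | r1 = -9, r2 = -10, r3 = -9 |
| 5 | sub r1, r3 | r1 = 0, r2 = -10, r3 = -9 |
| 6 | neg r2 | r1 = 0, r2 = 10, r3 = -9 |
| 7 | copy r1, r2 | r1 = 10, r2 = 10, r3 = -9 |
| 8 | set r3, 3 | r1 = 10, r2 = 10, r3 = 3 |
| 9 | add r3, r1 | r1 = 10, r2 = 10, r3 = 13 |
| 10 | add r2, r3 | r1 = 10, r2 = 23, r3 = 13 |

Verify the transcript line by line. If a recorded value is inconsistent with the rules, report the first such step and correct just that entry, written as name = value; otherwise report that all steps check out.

step 4, r2 = 10

step 1: r1 = 1 -> consistent with the transcript
step 2: r1 = 1 - -9 = 10 -> confirmed correct
step 3: r1 = -9 -> same as recorded
step 4: r2 = 1 - -9 = 10 -> a discrepancy with the transcript
The audit stops at step 4: the recorded entry is wrong and should be r2 = 10.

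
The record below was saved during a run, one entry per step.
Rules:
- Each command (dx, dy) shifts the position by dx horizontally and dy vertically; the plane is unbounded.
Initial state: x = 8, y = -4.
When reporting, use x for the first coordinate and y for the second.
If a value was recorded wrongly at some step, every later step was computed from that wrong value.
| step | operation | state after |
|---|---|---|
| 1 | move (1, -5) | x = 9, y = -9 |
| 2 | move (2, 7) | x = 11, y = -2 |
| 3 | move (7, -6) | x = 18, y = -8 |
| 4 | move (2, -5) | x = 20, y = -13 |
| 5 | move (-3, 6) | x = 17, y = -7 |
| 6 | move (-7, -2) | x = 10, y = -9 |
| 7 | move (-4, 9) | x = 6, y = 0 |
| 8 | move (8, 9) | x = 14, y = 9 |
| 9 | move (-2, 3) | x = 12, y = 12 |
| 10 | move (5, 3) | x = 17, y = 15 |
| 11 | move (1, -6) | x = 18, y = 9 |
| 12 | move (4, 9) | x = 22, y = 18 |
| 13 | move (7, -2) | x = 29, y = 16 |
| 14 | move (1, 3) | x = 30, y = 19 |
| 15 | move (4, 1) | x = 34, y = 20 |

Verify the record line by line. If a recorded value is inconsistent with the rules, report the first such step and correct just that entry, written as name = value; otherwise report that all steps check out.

1. x = 8 + (1) = 9, y = -4 + (-5) = -9 (matches)
2. x = 9 + (2) = 11, y = -9 + (7) = -2 (verified)
3. x = 11 + (7) = 18, y = -2 + (-6) = -8 (agrees with the record)
4. x = 18 + (2) = 20, y = -8 + (-5) = -13 (checks out)
5. x = 20 + (-3) = 17, y = -13 + (6) = -7 (in agreement)
6. x = 17 + (-7) = 10, y = -7 + (-2) = -9 (no discrepancy)
7. x = 10 + (-4) = 6, y = -9 + (9) = 0 (checks out)
8. x = 6 + (8) = 14, y = 0 + (9) = 9 (checks out)
9. x = 14 + (-2) = 12, y = 9 + (3) = 12 (in agreement)
10. x = 12 + (5) = 17, y = 12 + (3) = 15 (verified)
11. x = 17 + (1) = 18, y = 15 + (-6) = 9 (no discrepancy)
12. x = 18 + (4) = 22, y = 9 + (9) = 18 (confirmed correct)
13. x = 22 + (7) = 29, y = 18 + (-2) = 16 (same as recorded)
14. x = 29 + (1) = 30, y = 16 + (3) = 19 (checks out)
15. x = 30 + (4) = 34, y = 19 + (1) = 20 (checks out)
No step deviates from the rules.

no error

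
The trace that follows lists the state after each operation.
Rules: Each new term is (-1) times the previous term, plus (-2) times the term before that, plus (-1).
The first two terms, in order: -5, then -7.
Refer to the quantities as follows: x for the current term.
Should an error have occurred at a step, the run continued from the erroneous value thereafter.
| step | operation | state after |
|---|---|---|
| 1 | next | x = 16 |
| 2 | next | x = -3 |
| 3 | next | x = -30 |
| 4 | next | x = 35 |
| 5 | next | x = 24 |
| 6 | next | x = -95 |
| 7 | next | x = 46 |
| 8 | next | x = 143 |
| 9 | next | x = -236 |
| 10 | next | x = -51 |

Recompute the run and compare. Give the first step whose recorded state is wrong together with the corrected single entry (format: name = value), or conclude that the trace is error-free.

no error

1. x = -1*(-7) + (-2)*(-5) + (-1) = 16 (consistent with the trace)
2. x = -1*(16) + (-2)*(-7) + (-1) = -3 (confirmed correct)
3. x = -1*(-3) + (-2)*(16) + (-1) = -30 (no discrepancy)
4. x = -1*(-30) + (-2)*(-3) + (-1) = 35 (agrees with the trace)
5. x = -1*(35) + (-2)*(-30) + (-1) = 24 (no discrepancy)
6. x = -1*(24) + (-2)*(35) + (-1) = -95 (no discrepancy)
7. x = -1*(-95) + (-2)*(24) + (-1) = 46 (checks out)
8. x = -1*(46) + (-2)*(-95) + (-1) = 143 (checks out)
9. x = -1*(143) + (-2)*(46) + (-1) = -236 (verified)
10. x = -1*(-236) + (-2)*(143) + (-1) = -51 (in agreement)
All steps check out; nothing to correct.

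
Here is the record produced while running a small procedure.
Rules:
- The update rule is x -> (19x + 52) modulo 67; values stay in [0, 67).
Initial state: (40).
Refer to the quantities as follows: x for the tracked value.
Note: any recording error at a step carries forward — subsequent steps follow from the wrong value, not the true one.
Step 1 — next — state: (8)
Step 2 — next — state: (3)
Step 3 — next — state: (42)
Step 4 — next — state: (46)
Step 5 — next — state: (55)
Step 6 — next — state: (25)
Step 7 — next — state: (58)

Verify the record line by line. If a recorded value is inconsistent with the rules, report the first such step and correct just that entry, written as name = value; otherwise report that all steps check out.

step 1: x = (19*40 + 52) mod 67 = 8 -> exactly as logged
step 2: x = (19*8 + 52) mod 67 = 3 -> confirmed correct
step 3: x = (19*3 + 52) mod 67 = 42 -> agrees with the record
step 4: x = (19*42 + 52) mod 67 = 46 -> agrees with the record
step 5: x = (19*46 + 52) mod 67 = 55 -> verified
step 6: x = (19*55 + 52) mod 67 = 25 -> no discrepancy
step 7: x = (19*25 + 52) mod 67 = 58 -> in agreement
Nothing is out of place; the run is error-free.

no error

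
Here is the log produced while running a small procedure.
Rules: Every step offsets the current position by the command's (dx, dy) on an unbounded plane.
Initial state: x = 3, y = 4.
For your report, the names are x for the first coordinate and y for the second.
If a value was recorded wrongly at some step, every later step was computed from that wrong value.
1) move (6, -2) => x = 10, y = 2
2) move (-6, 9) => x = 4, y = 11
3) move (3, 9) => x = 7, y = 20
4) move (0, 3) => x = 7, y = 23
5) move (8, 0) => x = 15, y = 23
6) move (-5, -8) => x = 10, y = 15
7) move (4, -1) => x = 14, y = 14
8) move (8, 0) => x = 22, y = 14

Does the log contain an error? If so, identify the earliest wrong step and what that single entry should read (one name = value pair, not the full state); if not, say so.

step 1: x = 3 + (6) = 9, y = 4 + (-2) = 2 -> not what was recorded
Conclusion: step 1 carries the first error; the entry should be x = 9.

step 1, x = 9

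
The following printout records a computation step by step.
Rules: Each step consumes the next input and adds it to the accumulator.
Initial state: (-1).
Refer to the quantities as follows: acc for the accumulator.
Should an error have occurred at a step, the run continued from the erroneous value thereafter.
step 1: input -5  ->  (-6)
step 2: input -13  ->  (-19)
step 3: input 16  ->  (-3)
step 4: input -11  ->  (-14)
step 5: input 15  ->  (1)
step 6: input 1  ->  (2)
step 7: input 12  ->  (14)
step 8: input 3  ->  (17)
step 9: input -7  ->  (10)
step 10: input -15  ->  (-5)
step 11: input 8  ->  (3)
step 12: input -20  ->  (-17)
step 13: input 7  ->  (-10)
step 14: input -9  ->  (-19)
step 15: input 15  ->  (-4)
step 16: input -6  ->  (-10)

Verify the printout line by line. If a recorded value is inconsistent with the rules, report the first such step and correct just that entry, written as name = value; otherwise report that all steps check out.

Recomputing the run from the initial state:
step 1: acc = -6
step 2: acc = -19
step 3: acc = -3
step 4: acc = -14
step 5: acc = 1
step 6: acc = 2
step 7: acc = 14
step 8: acc = 17
step 9: acc = 10
step 10: acc = -5
step 11: acc = 3
step 12: acc = -17
step 13: acc = -10
step 14: acc = -19
step 15: acc = -4
step 16: acc = -10
This matches the printout at every step.

no error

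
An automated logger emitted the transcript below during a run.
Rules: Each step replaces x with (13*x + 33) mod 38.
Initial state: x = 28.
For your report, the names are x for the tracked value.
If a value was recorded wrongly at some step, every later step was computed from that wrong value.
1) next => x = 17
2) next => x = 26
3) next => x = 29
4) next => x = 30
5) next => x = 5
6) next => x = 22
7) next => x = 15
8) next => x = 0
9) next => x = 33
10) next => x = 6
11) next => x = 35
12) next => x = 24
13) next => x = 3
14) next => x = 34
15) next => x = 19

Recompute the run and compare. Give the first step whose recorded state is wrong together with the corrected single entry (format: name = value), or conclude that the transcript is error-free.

step 12, x = 32

Recomputing the run from the initial state:
step 1: x = 17
step 2: x = 26
step 3: x = 29
step 4: x = 30
step 5: x = 5
step 6: x = 22
step 7: x = 15
step 8: x = 0
step 9: x = 33
step 10: x = 6
step 11: x = 35
step 12: x = 32
step 13: x = 31
step 14: x = 18
step 15: x = 1
The first disagreement with the transcript is at step 12, where the value should be x = 32.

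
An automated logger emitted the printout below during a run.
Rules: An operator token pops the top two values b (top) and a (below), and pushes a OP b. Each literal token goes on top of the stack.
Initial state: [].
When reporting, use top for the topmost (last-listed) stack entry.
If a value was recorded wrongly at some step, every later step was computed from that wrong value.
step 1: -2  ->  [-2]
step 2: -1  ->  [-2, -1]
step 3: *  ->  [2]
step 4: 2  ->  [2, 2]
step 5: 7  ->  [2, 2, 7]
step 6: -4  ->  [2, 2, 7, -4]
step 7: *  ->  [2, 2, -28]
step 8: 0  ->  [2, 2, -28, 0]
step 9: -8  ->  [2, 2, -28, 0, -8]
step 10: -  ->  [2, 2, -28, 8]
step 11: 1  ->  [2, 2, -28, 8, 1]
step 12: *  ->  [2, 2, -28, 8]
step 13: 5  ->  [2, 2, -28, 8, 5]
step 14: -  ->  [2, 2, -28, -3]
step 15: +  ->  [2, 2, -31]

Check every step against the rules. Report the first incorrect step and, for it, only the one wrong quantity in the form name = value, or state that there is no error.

1. push -2: top = -2 (in agreement)
2. push -1: top = -1 (consistent with the printout)
3. -2 * -1 = 2 (agrees with the printout)
4. push 2: top = 2 (agrees with the printout)
5. push 7: top = 7 (exactly as logged)
6. push -4: top = -4 (in agreement)
7. 7 * -4 = -28 (verified)
8. push 0: top = 0 (no discrepancy)
9. push -8: top = -8 (confirmed correct)
10. 0 - -8 = 8 (same as recorded)
11. push 1: top = 1 (checks out)
12. 8 * 1 = 8 (in agreement)
13. push 5: top = 5 (checks out)
14. 8 - 5 = 3 (first mismatch against the printout)
The earliest wrong entry is at step 14: it should read top = 3.

step 14, top = 3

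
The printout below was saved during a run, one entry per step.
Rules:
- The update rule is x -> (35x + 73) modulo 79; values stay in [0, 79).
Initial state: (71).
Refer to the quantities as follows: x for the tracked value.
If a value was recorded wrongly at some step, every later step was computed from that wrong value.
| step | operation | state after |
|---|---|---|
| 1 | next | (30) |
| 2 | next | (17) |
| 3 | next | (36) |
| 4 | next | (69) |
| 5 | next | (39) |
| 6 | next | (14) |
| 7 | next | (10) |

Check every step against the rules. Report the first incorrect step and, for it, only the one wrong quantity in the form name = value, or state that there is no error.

step 6, x = 16

1. x = (35*71 + 73) mod 79 = 30 (matches)
2. x = (35*30 + 73) mod 79 = 17 (consistent with the printout)
3. x = (35*17 + 73) mod 79 = 36 (verified)
4. x = (35*36 + 73) mod 79 = 69 (same as recorded)
5. x = (35*69 + 73) mod 79 = 39 (matches)
6. x = (35*39 + 73) mod 79 = 16 (a discrepancy with the printout)
Step 6 is the first one off; corrected, x = 16.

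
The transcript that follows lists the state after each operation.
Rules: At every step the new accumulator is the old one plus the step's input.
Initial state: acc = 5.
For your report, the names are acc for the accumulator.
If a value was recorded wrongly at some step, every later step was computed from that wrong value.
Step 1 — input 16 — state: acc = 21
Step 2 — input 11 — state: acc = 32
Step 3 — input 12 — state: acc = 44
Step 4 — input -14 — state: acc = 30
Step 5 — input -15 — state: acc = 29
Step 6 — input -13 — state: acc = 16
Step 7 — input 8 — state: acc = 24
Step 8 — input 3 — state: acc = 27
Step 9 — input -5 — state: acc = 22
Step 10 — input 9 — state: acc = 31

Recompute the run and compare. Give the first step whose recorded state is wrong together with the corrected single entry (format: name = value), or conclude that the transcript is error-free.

1. acc = 5 + 16 = 21 (no discrepancy)
2. acc = 21 + 11 = 32 (consistent with the transcript)
3. acc = 32 + 12 = 44 (verified)
4. acc = 44 + -14 = 30 (consistent with the transcript)
5. acc = 30 + -15 = 15 (not what was recorded)
The earliest wrong entry is at step 5: it should read acc = 15.

step 5, acc = 15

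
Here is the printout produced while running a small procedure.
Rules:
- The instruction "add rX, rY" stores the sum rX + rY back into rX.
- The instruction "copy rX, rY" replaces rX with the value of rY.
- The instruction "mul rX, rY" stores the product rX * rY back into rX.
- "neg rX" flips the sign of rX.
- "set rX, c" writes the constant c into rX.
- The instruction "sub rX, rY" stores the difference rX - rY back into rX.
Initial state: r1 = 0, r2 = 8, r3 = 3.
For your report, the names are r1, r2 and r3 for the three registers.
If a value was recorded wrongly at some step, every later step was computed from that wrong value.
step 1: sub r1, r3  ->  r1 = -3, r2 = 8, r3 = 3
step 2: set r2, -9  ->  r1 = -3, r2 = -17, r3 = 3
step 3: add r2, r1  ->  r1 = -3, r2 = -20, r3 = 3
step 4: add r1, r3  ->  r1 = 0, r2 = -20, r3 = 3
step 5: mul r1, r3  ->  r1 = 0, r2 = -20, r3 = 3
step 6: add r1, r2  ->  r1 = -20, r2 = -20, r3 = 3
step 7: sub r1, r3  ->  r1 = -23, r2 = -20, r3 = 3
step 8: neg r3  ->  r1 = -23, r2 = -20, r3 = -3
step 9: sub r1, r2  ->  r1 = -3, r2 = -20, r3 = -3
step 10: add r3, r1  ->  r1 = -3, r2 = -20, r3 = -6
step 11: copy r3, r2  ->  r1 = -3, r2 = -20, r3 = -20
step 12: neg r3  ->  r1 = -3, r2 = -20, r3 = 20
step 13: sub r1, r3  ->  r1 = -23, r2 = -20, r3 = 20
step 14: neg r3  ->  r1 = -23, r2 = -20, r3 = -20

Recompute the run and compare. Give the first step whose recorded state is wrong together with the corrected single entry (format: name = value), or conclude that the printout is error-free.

step 2, r2 = -9

Recomputing the run from the initial state:
step 1: r1 = -3, r2 = 8, r3 = 3
step 2: r1 = -3, r2 = -9, r3 = 3
step 3: r1 = -3, r2 = -12, r3 = 3
step 4: r1 = 0, r2 = -12, r3 = 3
step 5: r1 = 0, r2 = -12, r3 = 3
step 6: r1 = -12, r2 = -12, r3 = 3
step 7: r1 = -15, r2 = -12, r3 = 3
step 8: r1 = -15, r2 = -12, r3 = -3
step 9: r1 = -3, r2 = -12, r3 = -3
step 10: r1 = -3, r2 = -12, r3 = -6
step 11: r1 = -3, r2 = -12, r3 = -12
step 12: r1 = -3, r2 = -12, r3 = 12
step 13: r1 = -15, r2 = -12, r3 = 12
step 14: r1 = -15, r2 = -12, r3 = -12
The first disagreement with the printout is at step 2, where the value should be r2 = -9.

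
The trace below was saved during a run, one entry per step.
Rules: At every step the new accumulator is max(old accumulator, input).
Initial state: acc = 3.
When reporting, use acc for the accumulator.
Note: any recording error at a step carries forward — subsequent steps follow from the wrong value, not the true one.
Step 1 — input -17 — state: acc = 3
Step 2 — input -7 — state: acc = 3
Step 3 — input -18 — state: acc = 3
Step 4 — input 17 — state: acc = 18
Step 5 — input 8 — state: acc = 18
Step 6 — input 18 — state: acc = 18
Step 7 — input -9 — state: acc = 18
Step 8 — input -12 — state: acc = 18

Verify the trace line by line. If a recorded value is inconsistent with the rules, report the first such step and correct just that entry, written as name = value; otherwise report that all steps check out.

1. acc = max(3, -17) = 3 (same as recorded)
2. acc = max(3, -7) = 3 (consistent with the trace)
3. acc = max(3, -18) = 3 (verified)
4. acc = max(3, 17) = 17 (the recorded entry deviates here)
The earliest wrong entry is at step 4: it should read acc = 17.

step 4, acc = 17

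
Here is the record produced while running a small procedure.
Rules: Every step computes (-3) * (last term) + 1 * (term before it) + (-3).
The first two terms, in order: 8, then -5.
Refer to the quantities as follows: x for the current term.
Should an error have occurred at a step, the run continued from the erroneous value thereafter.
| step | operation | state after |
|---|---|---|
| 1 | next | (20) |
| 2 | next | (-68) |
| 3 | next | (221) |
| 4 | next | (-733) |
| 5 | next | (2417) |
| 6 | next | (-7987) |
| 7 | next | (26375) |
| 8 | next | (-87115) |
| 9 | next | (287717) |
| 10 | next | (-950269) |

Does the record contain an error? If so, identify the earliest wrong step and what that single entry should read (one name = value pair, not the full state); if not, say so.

Recomputing the run from the initial state:
step 1: x = 20
step 2: x = -68
step 3: x = 221
step 4: x = -734
step 5: x = 2420
step 6: x = -7997
step 7: x = 26408
step 8: x = -87224
step 9: x = 288077
step 10: x = -951458
The first disagreement with the record is at step 4, where the value should be x = -734.

step 4, x = -734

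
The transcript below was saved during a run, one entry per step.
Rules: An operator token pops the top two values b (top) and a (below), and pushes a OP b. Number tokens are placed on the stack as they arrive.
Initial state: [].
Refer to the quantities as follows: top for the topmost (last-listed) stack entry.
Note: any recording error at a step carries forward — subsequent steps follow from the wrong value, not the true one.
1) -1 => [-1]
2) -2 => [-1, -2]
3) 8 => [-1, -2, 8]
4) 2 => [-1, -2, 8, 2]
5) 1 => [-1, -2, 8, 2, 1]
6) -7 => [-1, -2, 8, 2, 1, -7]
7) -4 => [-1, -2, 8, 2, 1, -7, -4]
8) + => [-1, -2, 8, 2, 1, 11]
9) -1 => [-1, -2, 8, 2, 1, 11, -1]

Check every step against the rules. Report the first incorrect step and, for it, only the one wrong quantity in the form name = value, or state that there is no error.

step 8, top = -11

1. push -1: top = -1 (confirmed correct)
2. push -2: top = -2 (checks out)
3. push 8: top = 8 (in agreement)
4. push 2: top = 2 (matches)
5. push 1: top = 1 (checks out)
6. push -7: top = -7 (consistent with the transcript)
7. push -4: top = -4 (consistent with the transcript)
8. -7 + -4 = -11 (the entry is off here)
The earliest wrong entry is at step 8: it should read top = -11.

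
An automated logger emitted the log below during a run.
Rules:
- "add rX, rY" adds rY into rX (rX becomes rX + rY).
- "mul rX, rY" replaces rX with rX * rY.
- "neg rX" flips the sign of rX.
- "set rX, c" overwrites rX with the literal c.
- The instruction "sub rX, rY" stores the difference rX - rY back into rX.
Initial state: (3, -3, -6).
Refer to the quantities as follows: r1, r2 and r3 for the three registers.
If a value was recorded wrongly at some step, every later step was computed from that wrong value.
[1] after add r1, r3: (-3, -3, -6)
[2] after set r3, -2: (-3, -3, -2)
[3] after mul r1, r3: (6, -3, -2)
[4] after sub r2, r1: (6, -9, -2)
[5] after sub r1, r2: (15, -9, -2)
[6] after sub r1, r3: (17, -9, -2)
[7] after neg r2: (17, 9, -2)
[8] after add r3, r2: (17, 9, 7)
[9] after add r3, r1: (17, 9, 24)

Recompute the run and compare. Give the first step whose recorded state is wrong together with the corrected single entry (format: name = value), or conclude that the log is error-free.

Recomputing the run from the initial state:
step 1: r1 = -3, r2 = -3, r3 = -6
step 2: r1 = -3, r2 = -3, r3 = -2
step 3: r1 = 6, r2 = -3, r3 = -2
step 4: r1 = 6, r2 = -9, r3 = -2
step 5: r1 = 15, r2 = -9, r3 = -2
step 6: r1 = 17, r2 = -9, r3 = -2
step 7: r1 = 17, r2 = 9, r3 = -2
step 8: r1 = 17, r2 = 9, r3 = 7
step 9: r1 = 17, r2 = 9, r3 = 24
This matches the log at every step.

no error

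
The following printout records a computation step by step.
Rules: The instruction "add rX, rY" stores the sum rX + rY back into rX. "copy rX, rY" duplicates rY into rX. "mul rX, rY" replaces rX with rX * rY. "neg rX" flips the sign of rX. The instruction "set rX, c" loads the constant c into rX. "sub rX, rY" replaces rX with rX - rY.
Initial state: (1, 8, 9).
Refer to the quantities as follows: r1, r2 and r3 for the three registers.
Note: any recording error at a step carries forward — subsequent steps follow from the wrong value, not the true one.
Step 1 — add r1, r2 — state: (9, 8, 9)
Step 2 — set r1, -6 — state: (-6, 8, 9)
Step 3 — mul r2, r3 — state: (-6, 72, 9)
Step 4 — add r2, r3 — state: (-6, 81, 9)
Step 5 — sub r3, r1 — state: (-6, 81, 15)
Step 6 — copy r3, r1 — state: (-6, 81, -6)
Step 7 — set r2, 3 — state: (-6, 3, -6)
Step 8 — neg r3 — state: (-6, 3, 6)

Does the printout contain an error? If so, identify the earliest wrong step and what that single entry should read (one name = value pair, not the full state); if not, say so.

Recomputing the run from the initial state:
step 1: r1 = 9, r2 = 8, r3 = 9
step 2: r1 = -6, r2 = 8, r3 = 9
step 3: r1 = -6, r2 = 72, r3 = 9
step 4: r1 = -6, r2 = 81, r3 = 9
step 5: r1 = -6, r2 = 81, r3 = 15
step 6: r1 = -6, r2 = 81, r3 = -6
step 7: r1 = -6, r2 = 3, r3 = -6
step 8: r1 = -6, r2 = 3, r3 = 6
This matches the printout at every step.

no error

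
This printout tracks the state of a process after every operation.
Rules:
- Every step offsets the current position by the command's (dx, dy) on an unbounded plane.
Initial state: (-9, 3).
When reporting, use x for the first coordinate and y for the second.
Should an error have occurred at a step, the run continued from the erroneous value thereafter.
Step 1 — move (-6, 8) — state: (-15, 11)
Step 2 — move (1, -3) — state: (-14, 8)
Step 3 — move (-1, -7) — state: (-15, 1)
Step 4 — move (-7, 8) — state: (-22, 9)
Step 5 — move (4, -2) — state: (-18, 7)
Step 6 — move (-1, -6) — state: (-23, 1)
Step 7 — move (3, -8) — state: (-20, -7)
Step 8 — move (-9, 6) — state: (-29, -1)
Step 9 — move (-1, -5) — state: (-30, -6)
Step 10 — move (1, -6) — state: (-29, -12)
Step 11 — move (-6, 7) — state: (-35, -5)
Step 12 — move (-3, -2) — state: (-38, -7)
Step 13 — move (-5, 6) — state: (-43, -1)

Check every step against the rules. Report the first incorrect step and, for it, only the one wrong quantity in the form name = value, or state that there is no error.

step 6, x = -19

Recomputing the run from the initial state:
step 1: x = -15, y = 11
step 2: x = -14, y = 8
step 3: x = -15, y = 1
step 4: x = -22, y = 9
step 5: x = -18, y = 7
step 6: x = -19, y = 1
step 7: x = -16, y = -7
step 8: x = -25, y = -1
step 9: x = -26, y = -6
step 10: x = -25, y = -12
step 11: x = -31, y = -5
step 12: x = -34, y = -7
step 13: x = -39, y = -1
The first disagreement with the printout is at step 6, where the value should be x = -19.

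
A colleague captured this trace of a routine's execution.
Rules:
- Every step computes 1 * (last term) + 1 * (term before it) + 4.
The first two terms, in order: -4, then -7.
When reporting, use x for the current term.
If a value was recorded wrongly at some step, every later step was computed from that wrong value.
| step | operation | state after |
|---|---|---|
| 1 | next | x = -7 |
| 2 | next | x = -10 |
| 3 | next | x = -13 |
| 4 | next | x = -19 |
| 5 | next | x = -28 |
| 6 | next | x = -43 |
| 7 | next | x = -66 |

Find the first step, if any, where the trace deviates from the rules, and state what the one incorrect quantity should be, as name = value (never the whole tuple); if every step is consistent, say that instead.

step 7, x = -67

1. x = 1*(-7) + (1)*(-4) + (4) = -7 (no discrepancy)
2. x = 1*(-7) + (1)*(-7) + (4) = -10 (exactly as logged)
3. x = 1*(-10) + (1)*(-7) + (4) = -13 (in agreement)
4. x = 1*(-13) + (1)*(-10) + (4) = -19 (checks out)
5. x = 1*(-19) + (1)*(-13) + (4) = -28 (checks out)
6. x = 1*(-28) + (1)*(-19) + (4) = -43 (checks out)
7. x = 1*(-43) + (1)*(-28) + (4) = -67 (not what was recorded)
First incorrect step: 7; the correct value is x = -67.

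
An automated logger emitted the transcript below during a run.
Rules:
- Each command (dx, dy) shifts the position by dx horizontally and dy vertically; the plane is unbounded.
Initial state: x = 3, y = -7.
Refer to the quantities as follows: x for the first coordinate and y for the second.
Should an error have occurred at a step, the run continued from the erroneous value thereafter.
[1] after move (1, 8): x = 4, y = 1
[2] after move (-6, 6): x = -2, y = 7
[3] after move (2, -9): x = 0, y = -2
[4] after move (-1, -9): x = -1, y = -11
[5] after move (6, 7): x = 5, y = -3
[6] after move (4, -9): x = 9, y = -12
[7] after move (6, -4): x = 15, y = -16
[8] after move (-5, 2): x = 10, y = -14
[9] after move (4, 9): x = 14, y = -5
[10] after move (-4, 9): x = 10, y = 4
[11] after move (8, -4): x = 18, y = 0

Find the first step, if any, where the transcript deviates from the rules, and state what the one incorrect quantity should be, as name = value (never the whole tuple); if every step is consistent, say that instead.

Step 1: x = 3 + (1) = 4, y = -7 + (8) = 1 — in agreement.
Step 2: x = 4 + (-6) = -2, y = 1 + (6) = 7 — agrees with the transcript.
Step 3: x = -2 + (2) = 0, y = 7 + (-9) = -2 — agrees with the transcript.
Step 4: x = 0 + (-1) = -1, y = -2 + (-9) = -11 — same as recorded.
Step 5: x = -1 + (6) = 5, y = -11 + (7) = -4 — this is not what the transcript shows.
First incorrect step: 5; the correct value is y = -4.

step 5, y = -4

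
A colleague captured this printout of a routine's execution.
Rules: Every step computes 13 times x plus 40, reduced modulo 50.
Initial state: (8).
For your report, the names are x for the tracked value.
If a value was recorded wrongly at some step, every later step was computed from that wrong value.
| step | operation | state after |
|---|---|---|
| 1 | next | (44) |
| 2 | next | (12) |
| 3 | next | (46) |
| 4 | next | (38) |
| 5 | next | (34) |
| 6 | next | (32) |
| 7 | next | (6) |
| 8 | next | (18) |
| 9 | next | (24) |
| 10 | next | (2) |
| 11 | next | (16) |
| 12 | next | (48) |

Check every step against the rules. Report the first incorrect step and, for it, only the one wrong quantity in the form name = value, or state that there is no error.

no error

1. x = (13*8 + 40) mod 50 = 44 (exactly as logged)
2. x = (13*44 + 40) mod 50 = 12 (agrees with the printout)
3. x = (13*12 + 40) mod 50 = 46 (matches)
4. x = (13*46 + 40) mod 50 = 38 (exactly as logged)
5. x = (13*38 + 40) mod 50 = 34 (agrees with the printout)
6. x = (13*34 + 40) mod 50 = 32 (exactly as logged)
7. x = (13*32 + 40) mod 50 = 6 (exactly as logged)
8. x = (13*6 + 40) mod 50 = 18 (consistent with the printout)
9. x = (13*18 + 40) mod 50 = 24 (no discrepancy)
10. x = (13*24 + 40) mod 50 = 2 (consistent with the printout)
11. x = (13*2 + 40) mod 50 = 16 (confirmed correct)
12. x = (13*16 + 40) mod 50 = 48 (matches)
Every step is consistent.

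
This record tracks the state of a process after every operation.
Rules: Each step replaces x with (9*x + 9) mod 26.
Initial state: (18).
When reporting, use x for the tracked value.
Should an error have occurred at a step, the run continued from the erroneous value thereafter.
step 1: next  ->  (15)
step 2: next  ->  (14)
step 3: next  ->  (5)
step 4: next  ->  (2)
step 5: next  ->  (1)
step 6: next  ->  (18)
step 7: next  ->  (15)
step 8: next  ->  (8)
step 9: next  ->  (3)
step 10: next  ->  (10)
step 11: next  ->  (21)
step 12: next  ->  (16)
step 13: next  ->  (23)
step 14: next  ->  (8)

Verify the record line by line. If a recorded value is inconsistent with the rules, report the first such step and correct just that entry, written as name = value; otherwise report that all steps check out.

step 8, x = 14

1. x = (9*18 + 9) mod 26 = 15 (confirmed correct)
2. x = (9*15 + 9) mod 26 = 14 (confirmed correct)
3. x = (9*14 + 9) mod 26 = 5 (same as recorded)
4. x = (9*5 + 9) mod 26 = 2 (matches)
5. x = (9*2 + 9) mod 26 = 1 (agrees with the record)
6. x = (9*1 + 9) mod 26 = 18 (in agreement)
7. x = (9*18 + 9) mod 26 = 15 (checks out)
8. x = (9*15 + 9) mod 26 = 14 (this is not what the record shows)
That makes step 8 the first incorrect line — x = 14 is what it should show.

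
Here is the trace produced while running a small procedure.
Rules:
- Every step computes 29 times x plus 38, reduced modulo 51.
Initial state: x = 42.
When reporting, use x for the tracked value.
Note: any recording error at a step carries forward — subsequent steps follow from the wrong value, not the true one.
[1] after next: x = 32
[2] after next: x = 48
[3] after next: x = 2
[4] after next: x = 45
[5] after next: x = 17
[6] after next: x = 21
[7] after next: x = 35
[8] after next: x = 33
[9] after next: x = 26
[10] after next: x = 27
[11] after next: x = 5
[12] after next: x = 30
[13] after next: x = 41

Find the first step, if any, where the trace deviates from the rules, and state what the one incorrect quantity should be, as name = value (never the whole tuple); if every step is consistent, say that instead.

1. x = (29*42 + 38) mod 51 = 32 (no discrepancy)
2. x = (29*32 + 38) mod 51 = 48 (in agreement)
3. x = (29*48 + 38) mod 51 = 2 (exactly as logged)
4. x = (29*2 + 38) mod 51 = 45 (consistent with the trace)
5. x = (29*45 + 38) mod 51 = 17 (confirmed correct)
6. x = (29*17 + 38) mod 51 = 21 (exactly as logged)
7. x = (29*21 + 38) mod 51 = 35 (verified)
8. x = (29*35 + 38) mod 51 = 33 (no discrepancy)
9. x = (29*33 + 38) mod 51 = 26 (matches)
10. x = (29*26 + 38) mod 51 = 27 (no discrepancy)
11. x = (29*27 + 38) mod 51 = 5 (exactly as logged)
12. x = (29*5 + 38) mod 51 = 30 (consistent with the trace)
13. x = (29*30 + 38) mod 51 = 41 (confirmed correct)
Nothing is out of place; the run is error-free.

no error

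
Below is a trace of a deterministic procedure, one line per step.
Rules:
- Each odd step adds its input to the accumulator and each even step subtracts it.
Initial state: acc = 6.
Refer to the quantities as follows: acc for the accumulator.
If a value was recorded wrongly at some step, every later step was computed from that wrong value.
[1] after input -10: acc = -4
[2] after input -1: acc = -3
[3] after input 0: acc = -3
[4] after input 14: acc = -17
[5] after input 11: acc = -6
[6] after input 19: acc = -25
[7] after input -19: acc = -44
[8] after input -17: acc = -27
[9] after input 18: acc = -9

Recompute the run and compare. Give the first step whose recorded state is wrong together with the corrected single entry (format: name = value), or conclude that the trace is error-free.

Recomputing the run from the initial state:
step 1: acc = -4
step 2: acc = -3
step 3: acc = -3
step 4: acc = -17
step 5: acc = -6
step 6: acc = -25
step 7: acc = -44
step 8: acc = -27
step 9: acc = -9
This matches the trace at every step.

no error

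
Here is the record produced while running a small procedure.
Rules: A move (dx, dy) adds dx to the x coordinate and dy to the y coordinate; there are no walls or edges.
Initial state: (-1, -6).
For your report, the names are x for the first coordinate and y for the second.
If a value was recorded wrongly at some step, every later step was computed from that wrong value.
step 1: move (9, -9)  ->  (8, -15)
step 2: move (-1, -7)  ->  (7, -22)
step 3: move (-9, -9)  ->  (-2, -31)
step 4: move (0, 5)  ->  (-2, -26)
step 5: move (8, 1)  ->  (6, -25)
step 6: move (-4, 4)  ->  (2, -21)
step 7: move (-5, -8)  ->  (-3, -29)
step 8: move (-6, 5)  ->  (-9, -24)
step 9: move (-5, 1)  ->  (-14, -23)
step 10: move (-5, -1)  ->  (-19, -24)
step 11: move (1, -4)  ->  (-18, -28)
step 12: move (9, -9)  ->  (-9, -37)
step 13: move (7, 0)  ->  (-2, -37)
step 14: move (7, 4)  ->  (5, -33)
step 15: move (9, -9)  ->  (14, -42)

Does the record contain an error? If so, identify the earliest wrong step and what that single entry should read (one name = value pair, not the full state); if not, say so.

no error

Step 1: x = -1 + (9) = 8, y = -6 + (-9) = -15 — matches.
Step 2: x = 8 + (-1) = 7, y = -15 + (-7) = -22 — verified.
Step 3: x = 7 + (-9) = -2, y = -22 + (-9) = -31 — consistent with the record.
Step 4: x = -2 + (0) = -2, y = -31 + (5) = -26 — matches.
Step 5: x = -2 + (8) = 6, y = -26 + (1) = -25 — no discrepancy.
Step 6: x = 6 + (-4) = 2, y = -25 + (4) = -21 — same as recorded.
Step 7: x = 2 + (-5) = -3, y = -21 + (-8) = -29 — no discrepancy.
Step 8: x = -3 + (-6) = -9, y = -29 + (5) = -24 — no discrepancy.
Step 9: x = -9 + (-5) = -14, y = -24 + (1) = -23 — confirmed correct.
Step 10: x = -14 + (-5) = -19, y = -23 + (-1) = -24 — checks out.
Step 11: x = -19 + (1) = -18, y = -24 + (-4) = -28 — agrees with the record.
Step 12: x = -18 + (9) = -9, y = -28 + (-9) = -37 — same as recorded.
Step 13: x = -9 + (7) = -2, y = -37 + (0) = -37 — confirmed correct.
Step 14: x = -2 + (7) = 5, y = -37 + (4) = -33 — exactly as logged.
Step 15: x = 5 + (9) = 14, y = -33 + (-9) = -42 — no discrepancy.
Each recorded entry agrees with the recomputation.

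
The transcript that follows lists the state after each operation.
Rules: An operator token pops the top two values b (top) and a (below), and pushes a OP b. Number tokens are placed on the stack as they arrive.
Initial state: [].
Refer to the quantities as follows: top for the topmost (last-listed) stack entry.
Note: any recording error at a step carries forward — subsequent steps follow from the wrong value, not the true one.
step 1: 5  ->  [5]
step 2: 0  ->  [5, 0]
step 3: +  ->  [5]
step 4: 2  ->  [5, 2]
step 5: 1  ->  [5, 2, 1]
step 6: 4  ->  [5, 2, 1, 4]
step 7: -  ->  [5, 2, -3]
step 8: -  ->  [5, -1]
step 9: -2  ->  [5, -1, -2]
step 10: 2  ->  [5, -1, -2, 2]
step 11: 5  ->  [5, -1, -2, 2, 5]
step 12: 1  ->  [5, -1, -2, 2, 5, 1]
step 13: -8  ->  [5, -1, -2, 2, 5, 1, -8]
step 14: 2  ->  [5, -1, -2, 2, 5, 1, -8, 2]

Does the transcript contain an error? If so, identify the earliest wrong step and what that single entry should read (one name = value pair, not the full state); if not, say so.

Recomputing the run from the initial state:
step 1: [5]
step 2: [5, 0]
step 3: [5]
step 4: [5, 2]
step 5: [5, 2, 1]
step 6: [5, 2, 1, 4]
step 7: [5, 2, -3]
step 8: [5, 5]
step 9: [5, 5, -2]
step 10: [5, 5, -2, 2]
step 11: [5, 5, -2, 2, 5]
step 12: [5, 5, -2, 2, 5, 1]
step 13: [5, 5, -2, 2, 5, 1, -8]
step 14: [5, 5, -2, 2, 5, 1, -8, 2]
The first disagreement with the transcript is at step 8, where the value should be top = 5.

step 8, top = 5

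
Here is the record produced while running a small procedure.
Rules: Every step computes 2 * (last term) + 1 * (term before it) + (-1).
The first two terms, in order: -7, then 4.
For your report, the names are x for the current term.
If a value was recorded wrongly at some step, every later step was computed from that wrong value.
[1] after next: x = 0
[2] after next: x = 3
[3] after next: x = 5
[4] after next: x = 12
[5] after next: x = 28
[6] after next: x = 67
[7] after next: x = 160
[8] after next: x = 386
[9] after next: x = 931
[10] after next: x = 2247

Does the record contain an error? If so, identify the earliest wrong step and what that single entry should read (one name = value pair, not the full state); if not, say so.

Recomputing the run from the initial state:
step 1: x = 0
step 2: x = 3
step 3: x = 5
step 4: x = 12
step 5: x = 28
step 6: x = 67
step 7: x = 161
step 8: x = 388
step 9: x = 936
step 10: x = 2259
The first disagreement with the record is at step 7, where the value should be x = 161.

step 7, x = 161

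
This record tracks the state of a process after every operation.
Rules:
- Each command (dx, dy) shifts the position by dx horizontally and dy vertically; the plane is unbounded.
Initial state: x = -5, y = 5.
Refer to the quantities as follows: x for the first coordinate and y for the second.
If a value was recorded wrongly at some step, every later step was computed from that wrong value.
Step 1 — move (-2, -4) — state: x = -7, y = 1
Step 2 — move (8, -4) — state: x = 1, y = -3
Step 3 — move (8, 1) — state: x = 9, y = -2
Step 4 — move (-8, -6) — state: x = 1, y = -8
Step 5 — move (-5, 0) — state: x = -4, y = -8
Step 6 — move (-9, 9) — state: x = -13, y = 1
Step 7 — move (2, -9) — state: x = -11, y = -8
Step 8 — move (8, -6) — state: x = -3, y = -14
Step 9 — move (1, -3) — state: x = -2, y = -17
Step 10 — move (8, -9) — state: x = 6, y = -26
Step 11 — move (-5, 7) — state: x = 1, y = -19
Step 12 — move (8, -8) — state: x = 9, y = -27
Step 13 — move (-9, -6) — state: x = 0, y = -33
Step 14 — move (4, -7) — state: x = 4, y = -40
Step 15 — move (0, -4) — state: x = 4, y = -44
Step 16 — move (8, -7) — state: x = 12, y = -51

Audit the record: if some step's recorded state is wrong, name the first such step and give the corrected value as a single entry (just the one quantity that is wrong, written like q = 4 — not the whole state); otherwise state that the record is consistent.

1. x = -5 + (-2) = -7, y = 5 + (-4) = 1 (confirmed correct)
2. x = -7 + (8) = 1, y = 1 + (-4) = -3 (matches)
3. x = 1 + (8) = 9, y = -3 + (1) = -2 (no discrepancy)
4. x = 9 + (-8) = 1, y = -2 + (-6) = -8 (agrees with the record)
5. x = 1 + (-5) = -4, y = -8 + (0) = -8 (exactly as logged)
6. x = -4 + (-9) = -13, y = -8 + (9) = 1 (verified)
7. x = -13 + (2) = -11, y = 1 + (-9) = -8 (consistent with the record)
8. x = -11 + (8) = -3, y = -8 + (-6) = -14 (agrees with the record)
9. x = -3 + (1) = -2, y = -14 + (-3) = -17 (agrees with the record)
10. x = -2 + (8) = 6, y = -17 + (-9) = -26 (no discrepancy)
11. x = 6 + (-5) = 1, y = -26 + (7) = -19 (consistent with the record)
12. x = 1 + (8) = 9, y = -19 + (-8) = -27 (consistent with the record)
13. x = 9 + (-9) = 0, y = -27 + (-6) = -33 (same as recorded)
14. x = 0 + (4) = 4, y = -33 + (-7) = -40 (no discrepancy)
15. x = 4 + (0) = 4, y = -40 + (-4) = -44 (confirmed correct)
16. x = 4 + (8) = 12, y = -44 + (-7) = -51 (matches)
Each recorded entry agrees with the recomputation.

no error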